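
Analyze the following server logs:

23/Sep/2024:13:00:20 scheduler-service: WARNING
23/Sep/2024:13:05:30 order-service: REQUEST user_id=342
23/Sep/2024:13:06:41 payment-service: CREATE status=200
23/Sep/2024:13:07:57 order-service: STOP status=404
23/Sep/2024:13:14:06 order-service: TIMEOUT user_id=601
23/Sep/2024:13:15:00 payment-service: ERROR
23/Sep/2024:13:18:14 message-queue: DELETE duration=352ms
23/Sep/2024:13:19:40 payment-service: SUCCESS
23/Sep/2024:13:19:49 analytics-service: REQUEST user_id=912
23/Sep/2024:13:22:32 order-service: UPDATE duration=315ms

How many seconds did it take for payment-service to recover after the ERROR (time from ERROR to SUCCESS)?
280

To calculate recovery time:

1. Find ERROR event for payment-service: 23/Sep/2024:13:15:00
2. Find next SUCCESS event for payment-service: 23/Sep/2024:13:19:40
3. Recovery time: 23/Sep/2024:13:19:40 - 23/Sep/2024:13:15:00 = 280 seconds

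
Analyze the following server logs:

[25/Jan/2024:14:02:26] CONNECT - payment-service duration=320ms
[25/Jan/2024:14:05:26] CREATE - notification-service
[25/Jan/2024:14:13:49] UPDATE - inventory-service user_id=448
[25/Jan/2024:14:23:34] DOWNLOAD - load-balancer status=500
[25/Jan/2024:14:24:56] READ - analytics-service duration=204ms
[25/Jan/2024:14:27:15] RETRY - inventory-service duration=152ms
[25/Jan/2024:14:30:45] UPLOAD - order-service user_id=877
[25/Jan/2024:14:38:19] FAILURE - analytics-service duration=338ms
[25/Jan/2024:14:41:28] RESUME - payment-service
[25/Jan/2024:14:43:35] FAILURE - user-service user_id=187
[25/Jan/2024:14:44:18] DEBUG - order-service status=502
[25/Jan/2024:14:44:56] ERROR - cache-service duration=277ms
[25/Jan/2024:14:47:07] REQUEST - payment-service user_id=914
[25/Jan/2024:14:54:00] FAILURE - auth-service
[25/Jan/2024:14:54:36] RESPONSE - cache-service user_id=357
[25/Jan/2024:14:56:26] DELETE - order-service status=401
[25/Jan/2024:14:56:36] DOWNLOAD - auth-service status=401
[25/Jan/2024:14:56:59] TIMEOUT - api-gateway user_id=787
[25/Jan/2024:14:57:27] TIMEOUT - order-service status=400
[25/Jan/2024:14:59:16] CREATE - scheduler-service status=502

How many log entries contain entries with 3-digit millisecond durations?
5

To find matching entries:

1. Pattern to match: entries with 3-digit millisecond durations
2. Scan each log entry for the pattern
3. Count matches: 5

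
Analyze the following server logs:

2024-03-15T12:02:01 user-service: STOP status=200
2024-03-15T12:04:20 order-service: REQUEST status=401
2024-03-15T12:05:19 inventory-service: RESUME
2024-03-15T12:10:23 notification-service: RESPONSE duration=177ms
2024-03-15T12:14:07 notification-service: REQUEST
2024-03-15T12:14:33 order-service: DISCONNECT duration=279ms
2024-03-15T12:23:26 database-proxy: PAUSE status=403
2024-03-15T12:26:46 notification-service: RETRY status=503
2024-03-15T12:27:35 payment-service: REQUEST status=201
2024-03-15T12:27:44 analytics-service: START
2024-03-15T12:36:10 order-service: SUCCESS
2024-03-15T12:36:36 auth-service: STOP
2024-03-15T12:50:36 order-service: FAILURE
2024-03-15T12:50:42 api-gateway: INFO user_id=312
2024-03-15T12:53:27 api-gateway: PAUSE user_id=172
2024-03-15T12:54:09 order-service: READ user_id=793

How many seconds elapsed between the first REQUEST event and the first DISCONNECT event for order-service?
613

To find the time between events:

1. Locate the first REQUEST event for order-service: 2024-03-15T12:04:20
2. Locate the first DISCONNECT event for order-service: 2024-03-15T12:14:33
3. Calculate the difference: 2024-03-15T12:14:33 - 2024-03-15T12:04:20 = 613 seconds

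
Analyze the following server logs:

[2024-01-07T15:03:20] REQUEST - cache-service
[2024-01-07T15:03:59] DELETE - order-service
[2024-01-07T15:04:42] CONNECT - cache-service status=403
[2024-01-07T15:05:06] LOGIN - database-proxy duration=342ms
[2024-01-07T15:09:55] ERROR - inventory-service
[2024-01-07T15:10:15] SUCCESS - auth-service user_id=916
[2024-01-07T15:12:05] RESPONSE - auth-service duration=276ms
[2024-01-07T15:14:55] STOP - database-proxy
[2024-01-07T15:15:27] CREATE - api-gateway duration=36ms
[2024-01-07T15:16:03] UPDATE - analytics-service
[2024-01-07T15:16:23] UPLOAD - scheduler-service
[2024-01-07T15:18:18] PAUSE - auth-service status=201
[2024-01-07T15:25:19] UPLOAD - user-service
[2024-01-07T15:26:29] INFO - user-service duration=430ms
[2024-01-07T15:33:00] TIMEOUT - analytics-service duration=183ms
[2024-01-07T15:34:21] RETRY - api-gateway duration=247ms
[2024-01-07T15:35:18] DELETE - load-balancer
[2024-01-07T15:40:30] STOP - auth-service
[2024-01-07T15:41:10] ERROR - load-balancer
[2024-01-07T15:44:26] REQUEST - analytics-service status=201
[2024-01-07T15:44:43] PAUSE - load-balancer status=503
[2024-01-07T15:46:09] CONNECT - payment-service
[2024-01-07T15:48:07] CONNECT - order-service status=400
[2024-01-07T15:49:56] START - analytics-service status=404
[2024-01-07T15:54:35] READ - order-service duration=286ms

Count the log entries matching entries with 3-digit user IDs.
1

To find matching entries:

1. Pattern to match: entries with 3-digit user IDs
2. Scan each log entry for the pattern
3. Count matches: 1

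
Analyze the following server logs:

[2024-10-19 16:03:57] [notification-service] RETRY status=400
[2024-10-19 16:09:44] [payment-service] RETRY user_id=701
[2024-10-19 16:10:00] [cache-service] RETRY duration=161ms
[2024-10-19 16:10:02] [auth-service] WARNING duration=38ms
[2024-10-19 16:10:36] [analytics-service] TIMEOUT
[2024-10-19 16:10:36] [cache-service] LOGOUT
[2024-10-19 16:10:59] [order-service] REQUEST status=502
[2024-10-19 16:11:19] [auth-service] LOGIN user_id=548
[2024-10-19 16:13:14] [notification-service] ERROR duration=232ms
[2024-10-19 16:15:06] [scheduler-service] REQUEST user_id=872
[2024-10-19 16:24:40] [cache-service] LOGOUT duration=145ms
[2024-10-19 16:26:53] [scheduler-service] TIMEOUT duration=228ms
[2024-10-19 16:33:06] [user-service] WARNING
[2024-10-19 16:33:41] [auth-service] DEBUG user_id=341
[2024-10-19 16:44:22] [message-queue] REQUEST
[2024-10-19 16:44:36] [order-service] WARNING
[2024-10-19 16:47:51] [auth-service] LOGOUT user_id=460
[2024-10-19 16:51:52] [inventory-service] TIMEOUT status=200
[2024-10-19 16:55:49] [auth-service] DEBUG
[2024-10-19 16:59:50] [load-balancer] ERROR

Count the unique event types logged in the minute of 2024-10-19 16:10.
5

To count unique event types:

1. Filter events in the minute starting at 2024-10-19 16:10
2. Extract event types from matching entries
3. Count unique types: 5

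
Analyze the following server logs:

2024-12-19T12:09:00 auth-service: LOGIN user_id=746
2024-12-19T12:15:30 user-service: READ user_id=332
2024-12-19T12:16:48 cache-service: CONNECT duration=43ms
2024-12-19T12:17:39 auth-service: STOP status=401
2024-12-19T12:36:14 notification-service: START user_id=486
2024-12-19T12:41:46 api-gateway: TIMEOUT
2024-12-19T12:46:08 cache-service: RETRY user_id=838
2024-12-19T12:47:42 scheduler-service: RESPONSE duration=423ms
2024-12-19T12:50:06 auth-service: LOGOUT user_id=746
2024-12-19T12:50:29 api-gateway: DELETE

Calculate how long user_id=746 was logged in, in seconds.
2466

To calculate session duration:

1. Find LOGIN event for user_id=746: 2024-12-19T12:09:00
2. Find LOGOUT event for user_id=746: 2024-12-19T12:50:06
3. Session duration: 2024-12-19T12:50:06 - 2024-12-19T12:09:00 = 2466 seconds (41 minutes)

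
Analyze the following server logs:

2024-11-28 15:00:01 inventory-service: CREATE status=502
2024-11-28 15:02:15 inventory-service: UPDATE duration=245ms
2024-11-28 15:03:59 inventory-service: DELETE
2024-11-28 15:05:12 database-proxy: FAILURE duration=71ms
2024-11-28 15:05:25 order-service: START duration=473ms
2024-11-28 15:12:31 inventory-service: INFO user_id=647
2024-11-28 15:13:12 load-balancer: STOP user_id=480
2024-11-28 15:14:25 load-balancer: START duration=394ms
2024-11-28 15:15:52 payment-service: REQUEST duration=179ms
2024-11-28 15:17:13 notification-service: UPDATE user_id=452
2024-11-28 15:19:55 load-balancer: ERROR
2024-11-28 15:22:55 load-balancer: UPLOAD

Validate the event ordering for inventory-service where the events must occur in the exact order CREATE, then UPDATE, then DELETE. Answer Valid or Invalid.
Valid

To validate ordering:

1. Required order: CREATE → UPDATE → DELETE
2. Rule: the events must occur in the exact order CREATE, then UPDATE, then DELETE
3. Check actual order of events for inventory-service
4. Result: Valid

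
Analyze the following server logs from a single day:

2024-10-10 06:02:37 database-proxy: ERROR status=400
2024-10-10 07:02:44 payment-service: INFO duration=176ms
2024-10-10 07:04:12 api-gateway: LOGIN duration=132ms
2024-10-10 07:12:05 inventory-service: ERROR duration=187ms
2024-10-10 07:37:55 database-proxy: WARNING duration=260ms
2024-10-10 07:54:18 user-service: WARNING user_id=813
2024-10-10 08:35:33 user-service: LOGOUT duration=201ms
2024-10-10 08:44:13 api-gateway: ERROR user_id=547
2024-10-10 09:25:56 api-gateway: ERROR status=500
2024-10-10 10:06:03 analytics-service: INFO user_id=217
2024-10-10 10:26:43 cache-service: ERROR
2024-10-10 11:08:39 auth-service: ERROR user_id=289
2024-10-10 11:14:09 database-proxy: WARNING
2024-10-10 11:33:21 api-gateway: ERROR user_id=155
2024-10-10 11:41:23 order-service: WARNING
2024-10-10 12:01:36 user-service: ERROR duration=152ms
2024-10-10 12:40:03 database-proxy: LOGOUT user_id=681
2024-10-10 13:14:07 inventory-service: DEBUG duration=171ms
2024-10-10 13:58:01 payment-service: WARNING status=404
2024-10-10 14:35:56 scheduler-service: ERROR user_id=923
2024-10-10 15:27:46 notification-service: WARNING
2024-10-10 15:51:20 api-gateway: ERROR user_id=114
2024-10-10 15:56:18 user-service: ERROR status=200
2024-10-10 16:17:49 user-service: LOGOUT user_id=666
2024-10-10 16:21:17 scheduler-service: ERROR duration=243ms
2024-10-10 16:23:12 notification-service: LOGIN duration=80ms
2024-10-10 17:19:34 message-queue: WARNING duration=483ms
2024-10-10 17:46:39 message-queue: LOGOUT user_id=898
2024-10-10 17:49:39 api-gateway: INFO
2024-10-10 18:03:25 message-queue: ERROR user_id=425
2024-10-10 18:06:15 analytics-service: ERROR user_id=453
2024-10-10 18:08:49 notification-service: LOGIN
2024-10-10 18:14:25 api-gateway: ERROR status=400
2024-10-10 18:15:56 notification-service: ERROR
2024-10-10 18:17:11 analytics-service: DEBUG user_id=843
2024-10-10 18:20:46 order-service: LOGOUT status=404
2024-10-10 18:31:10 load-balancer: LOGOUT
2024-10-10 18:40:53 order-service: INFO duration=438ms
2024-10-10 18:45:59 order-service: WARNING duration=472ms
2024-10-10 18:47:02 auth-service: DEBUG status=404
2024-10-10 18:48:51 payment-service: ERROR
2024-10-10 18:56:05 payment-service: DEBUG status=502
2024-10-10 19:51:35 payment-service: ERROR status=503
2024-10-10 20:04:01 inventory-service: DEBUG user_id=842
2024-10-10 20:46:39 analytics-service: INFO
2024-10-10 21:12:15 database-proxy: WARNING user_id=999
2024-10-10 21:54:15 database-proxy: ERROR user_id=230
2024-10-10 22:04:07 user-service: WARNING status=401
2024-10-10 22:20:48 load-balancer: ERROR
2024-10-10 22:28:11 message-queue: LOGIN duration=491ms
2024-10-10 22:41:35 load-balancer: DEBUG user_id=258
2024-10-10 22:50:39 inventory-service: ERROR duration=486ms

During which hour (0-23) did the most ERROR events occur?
18

To find the peak hour:

1. Group all ERROR events by hour
2. Count events in each hour
3. Find hour with maximum count
4. Peak hour: 18 (with 5 events)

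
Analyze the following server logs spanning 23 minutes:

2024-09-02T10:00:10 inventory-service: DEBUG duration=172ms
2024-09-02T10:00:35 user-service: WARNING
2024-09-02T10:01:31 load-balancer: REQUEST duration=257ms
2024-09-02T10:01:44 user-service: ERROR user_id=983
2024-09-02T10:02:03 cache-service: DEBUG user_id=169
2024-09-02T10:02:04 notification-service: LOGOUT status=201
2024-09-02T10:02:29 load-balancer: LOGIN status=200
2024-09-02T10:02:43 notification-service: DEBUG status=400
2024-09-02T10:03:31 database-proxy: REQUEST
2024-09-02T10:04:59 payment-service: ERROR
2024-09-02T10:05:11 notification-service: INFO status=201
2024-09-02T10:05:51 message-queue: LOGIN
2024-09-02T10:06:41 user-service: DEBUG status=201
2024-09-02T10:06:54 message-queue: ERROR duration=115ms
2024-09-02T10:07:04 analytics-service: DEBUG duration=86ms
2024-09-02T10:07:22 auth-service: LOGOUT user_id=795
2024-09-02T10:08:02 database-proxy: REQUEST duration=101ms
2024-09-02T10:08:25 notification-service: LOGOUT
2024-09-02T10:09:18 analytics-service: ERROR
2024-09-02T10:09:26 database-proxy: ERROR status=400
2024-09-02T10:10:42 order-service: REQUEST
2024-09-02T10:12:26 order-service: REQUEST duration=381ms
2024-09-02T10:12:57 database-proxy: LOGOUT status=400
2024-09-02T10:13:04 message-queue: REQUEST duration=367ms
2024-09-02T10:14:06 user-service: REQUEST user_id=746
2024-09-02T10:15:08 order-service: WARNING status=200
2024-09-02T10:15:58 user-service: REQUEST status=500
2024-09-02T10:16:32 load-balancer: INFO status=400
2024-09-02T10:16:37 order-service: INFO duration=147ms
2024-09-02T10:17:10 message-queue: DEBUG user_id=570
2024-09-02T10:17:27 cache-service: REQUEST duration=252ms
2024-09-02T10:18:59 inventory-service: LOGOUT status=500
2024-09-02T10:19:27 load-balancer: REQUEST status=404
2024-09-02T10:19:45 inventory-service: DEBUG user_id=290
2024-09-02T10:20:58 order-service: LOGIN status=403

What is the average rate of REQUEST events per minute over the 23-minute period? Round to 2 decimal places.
0.43

To calculate the rate:

1. Count total REQUEST events: 10
2. Total time period: 23 minutes
3. Rate = 10 / 23 = 0.43 events per minute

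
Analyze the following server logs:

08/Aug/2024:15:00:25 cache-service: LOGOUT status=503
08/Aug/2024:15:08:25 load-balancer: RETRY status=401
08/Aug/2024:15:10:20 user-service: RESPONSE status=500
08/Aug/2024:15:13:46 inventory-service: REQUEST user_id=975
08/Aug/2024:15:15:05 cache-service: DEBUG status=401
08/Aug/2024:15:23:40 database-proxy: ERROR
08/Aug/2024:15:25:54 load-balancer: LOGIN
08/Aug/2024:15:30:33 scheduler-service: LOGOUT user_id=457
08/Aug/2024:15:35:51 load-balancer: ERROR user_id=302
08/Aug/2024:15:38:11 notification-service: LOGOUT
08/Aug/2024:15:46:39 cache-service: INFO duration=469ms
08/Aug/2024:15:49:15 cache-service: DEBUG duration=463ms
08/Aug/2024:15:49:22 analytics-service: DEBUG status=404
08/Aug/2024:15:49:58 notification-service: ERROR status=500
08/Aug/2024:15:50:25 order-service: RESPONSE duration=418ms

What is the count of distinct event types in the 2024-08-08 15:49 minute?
2

To count unique event types:

1. Filter events in the minute starting at 2024-08-08 15:49
2. Extract event types from matching entries
3. Count unique types: 2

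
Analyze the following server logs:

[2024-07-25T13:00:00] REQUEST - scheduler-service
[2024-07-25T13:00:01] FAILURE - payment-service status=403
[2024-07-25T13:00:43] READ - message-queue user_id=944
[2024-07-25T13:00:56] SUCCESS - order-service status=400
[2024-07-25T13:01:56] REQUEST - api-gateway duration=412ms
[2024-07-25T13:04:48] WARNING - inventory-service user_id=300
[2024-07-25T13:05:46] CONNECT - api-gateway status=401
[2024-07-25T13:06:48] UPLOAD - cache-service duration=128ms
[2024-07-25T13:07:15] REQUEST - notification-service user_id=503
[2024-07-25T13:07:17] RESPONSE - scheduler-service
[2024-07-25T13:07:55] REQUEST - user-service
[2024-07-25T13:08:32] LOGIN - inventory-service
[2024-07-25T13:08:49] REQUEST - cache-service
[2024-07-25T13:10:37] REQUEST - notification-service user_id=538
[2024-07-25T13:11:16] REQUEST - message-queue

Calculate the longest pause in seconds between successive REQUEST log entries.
319

To find the longest gap:

1. Extract all REQUEST events in chronological order
2. Calculate time differences between consecutive events
3. Find the maximum difference
4. Longest gap: 319 seconds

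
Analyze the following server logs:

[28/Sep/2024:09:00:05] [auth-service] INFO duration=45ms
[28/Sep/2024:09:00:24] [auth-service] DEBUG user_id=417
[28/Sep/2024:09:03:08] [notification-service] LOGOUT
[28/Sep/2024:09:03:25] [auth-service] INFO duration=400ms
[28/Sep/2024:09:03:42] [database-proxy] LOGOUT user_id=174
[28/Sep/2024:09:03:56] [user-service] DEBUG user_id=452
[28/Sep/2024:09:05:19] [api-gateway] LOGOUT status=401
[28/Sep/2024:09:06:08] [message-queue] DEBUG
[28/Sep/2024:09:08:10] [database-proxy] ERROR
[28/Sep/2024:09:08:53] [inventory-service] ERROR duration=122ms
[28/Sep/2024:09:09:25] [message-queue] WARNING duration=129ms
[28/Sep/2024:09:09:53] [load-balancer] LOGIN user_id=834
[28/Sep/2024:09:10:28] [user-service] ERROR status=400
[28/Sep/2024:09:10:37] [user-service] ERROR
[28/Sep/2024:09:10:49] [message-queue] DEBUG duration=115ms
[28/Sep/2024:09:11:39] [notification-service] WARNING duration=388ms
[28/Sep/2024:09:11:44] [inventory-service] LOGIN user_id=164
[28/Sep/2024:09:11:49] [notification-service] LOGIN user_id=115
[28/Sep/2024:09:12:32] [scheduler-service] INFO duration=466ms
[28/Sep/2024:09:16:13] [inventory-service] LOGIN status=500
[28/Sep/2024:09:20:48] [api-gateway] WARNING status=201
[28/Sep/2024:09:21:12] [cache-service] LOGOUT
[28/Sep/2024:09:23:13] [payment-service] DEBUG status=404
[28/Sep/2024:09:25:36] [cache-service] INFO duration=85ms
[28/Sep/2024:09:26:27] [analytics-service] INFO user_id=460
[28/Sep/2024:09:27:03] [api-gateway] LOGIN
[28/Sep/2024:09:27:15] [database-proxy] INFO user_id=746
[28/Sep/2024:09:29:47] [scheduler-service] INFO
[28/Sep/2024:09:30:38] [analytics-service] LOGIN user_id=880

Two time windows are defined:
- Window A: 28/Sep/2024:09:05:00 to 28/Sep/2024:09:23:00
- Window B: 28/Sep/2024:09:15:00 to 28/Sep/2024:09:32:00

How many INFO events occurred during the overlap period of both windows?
0

To find overlap events:

1. Window A: 28/Sep/2024:09:05:00 to 28/Sep/2024:09:23:00
2. Window B: 28/Sep/2024:09:15:00 to 28/Sep/2024:09:32:00
3. Overlap period: 28/Sep/2024:09:15:00 to 28/Sep/2024:09:23:00
4. Count INFO events in overlap: 0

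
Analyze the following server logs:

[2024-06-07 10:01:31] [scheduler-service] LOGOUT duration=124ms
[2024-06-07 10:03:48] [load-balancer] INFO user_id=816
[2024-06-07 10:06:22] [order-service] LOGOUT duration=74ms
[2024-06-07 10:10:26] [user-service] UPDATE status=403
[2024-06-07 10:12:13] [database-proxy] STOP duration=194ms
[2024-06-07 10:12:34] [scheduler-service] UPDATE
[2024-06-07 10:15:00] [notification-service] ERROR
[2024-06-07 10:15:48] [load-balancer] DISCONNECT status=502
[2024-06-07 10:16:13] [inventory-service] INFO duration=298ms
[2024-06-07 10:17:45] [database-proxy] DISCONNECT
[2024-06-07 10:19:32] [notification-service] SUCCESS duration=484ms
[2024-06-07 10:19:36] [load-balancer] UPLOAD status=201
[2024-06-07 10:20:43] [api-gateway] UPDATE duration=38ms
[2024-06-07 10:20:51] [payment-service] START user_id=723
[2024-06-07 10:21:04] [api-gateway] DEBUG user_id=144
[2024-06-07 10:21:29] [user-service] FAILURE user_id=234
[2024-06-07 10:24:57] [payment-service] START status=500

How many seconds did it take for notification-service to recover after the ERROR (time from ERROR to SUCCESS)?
272

To calculate recovery time:

1. Find ERROR event for notification-service: 2024-06-07 10:15:00
2. Find next SUCCESS event for notification-service: 2024-06-07 10:19:32
3. Recovery time: 2024-06-07 10:19:32 - 2024-06-07 10:15:00 = 272 seconds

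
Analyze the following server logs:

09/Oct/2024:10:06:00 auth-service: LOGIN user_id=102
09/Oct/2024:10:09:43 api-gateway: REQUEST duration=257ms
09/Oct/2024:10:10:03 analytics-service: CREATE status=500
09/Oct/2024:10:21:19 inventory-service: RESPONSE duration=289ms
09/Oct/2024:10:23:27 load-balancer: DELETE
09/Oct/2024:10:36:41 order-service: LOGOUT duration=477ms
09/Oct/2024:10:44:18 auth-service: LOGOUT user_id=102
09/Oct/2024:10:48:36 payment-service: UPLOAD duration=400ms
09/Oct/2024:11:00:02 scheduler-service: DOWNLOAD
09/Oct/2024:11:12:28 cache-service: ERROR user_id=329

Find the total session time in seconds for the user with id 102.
2298

To calculate session duration:

1. Find LOGIN event for user_id=102: 09/Oct/2024:10:06:00
2. Find LOGOUT event for user_id=102: 09/Oct/2024:10:44:18
3. Session duration: 09/Oct/2024:10:44:18 - 09/Oct/2024:10:06:00 = 2298 seconds (38 minutes)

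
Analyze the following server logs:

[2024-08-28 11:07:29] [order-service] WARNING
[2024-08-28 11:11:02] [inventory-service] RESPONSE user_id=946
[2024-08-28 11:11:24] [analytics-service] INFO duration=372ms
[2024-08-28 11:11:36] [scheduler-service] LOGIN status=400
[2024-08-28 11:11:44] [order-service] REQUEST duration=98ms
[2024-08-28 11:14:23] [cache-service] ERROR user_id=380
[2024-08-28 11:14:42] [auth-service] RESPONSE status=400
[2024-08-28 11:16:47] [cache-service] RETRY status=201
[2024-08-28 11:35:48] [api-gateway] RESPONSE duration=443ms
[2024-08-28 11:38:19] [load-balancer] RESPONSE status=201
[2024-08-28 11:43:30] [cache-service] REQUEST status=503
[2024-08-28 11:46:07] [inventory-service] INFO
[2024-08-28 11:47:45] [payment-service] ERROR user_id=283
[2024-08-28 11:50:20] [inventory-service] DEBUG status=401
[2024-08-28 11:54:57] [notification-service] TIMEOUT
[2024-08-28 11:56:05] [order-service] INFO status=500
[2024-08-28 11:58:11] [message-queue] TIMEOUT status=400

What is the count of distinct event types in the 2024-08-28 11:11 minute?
4

To count unique event types:

1. Filter events in the minute starting at 2024-08-28 11:11
2. Extract event types from matching entries
3. Count unique types: 4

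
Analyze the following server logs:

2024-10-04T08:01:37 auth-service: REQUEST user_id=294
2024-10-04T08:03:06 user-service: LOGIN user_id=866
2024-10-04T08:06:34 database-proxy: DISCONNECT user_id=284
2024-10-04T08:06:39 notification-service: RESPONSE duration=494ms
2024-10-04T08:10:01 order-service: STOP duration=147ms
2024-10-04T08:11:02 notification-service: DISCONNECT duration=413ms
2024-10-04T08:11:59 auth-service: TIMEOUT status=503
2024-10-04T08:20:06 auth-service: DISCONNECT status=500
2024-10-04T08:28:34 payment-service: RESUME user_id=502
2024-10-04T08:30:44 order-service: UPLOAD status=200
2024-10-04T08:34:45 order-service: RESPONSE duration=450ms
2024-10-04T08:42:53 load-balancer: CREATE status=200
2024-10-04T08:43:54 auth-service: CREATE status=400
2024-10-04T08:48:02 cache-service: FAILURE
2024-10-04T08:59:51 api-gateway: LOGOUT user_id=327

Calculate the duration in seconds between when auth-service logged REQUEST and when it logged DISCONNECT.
1109

To find the time between events:

1. Locate the first REQUEST event for auth-service: 2024-10-04T08:01:37
2. Locate the first DISCONNECT event for auth-service: 2024-10-04T08:20:06
3. Calculate the difference: 2024-10-04T08:20:06 - 2024-10-04T08:01:37 = 1109 seconds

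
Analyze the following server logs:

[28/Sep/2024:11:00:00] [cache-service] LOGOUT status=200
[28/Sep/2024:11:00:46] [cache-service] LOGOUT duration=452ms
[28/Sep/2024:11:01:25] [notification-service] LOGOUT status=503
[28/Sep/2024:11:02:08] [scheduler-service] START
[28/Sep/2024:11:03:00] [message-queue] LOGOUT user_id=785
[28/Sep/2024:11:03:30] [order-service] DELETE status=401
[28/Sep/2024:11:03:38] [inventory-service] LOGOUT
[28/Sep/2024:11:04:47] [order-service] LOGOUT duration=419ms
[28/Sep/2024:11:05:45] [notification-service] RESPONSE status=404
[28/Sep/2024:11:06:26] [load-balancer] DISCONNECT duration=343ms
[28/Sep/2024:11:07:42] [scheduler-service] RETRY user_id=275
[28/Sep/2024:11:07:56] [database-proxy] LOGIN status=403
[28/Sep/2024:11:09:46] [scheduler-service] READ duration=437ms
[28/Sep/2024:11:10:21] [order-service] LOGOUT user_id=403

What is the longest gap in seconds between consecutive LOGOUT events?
334

To find the longest gap:

1. Extract all LOGOUT events in chronological order
2. Calculate time differences between consecutive events
3. Find the maximum difference
4. Longest gap: 334 seconds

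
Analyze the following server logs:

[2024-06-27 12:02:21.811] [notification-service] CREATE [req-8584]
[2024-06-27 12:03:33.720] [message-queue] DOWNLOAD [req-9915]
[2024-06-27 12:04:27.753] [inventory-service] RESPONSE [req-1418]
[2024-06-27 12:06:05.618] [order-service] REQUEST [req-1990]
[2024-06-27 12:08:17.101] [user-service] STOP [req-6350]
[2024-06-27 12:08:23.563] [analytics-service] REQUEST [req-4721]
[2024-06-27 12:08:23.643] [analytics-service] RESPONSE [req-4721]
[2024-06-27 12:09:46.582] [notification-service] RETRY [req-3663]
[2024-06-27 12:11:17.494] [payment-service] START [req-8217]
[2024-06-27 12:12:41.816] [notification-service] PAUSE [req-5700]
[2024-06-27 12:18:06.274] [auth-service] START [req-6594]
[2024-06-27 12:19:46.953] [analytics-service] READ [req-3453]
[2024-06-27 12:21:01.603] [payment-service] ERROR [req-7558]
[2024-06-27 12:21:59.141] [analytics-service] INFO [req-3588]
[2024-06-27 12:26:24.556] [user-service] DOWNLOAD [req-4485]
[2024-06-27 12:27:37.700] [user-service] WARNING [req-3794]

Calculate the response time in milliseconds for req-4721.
80

To calculate latency:

1. Find REQUEST with id req-4721: 2024-06-27 12:08:23.563
2. Find RESPONSE with id req-4721: 2024-06-27 12:08:23.643
3. Latency: 2024-06-27 12:08:23.643 - 2024-06-27 12:08:23.563 = 80ms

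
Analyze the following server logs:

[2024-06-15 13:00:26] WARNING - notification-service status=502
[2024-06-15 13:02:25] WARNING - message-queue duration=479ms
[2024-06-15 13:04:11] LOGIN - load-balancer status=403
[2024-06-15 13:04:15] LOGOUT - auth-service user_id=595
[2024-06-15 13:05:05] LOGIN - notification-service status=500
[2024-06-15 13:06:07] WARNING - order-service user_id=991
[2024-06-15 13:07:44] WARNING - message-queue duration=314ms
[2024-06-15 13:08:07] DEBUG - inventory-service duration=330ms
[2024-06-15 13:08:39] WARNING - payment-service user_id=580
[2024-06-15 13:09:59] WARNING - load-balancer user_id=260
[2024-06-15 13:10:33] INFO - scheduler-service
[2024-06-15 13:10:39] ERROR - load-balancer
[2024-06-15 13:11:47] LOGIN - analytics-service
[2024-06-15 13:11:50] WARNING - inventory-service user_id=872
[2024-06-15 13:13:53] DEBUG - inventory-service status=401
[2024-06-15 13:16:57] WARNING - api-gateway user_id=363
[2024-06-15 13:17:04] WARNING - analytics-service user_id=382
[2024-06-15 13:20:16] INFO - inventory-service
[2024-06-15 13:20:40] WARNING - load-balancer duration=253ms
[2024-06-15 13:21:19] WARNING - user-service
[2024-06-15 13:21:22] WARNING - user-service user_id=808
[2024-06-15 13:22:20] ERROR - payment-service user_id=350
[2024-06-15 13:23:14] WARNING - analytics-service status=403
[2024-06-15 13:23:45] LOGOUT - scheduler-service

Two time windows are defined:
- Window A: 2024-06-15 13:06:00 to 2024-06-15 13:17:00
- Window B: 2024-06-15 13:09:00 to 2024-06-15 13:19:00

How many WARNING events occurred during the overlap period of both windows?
3

To find overlap events:

1. Window A: 2024-06-15 13:06:00 to 2024-06-15 13:17:00
2. Window B: 2024-06-15 13:09:00 to 2024-06-15 13:19:00
3. Overlap period: 2024-06-15 13:09:00 to 2024-06-15 13:17:00
4. Count WARNING events in overlap: 3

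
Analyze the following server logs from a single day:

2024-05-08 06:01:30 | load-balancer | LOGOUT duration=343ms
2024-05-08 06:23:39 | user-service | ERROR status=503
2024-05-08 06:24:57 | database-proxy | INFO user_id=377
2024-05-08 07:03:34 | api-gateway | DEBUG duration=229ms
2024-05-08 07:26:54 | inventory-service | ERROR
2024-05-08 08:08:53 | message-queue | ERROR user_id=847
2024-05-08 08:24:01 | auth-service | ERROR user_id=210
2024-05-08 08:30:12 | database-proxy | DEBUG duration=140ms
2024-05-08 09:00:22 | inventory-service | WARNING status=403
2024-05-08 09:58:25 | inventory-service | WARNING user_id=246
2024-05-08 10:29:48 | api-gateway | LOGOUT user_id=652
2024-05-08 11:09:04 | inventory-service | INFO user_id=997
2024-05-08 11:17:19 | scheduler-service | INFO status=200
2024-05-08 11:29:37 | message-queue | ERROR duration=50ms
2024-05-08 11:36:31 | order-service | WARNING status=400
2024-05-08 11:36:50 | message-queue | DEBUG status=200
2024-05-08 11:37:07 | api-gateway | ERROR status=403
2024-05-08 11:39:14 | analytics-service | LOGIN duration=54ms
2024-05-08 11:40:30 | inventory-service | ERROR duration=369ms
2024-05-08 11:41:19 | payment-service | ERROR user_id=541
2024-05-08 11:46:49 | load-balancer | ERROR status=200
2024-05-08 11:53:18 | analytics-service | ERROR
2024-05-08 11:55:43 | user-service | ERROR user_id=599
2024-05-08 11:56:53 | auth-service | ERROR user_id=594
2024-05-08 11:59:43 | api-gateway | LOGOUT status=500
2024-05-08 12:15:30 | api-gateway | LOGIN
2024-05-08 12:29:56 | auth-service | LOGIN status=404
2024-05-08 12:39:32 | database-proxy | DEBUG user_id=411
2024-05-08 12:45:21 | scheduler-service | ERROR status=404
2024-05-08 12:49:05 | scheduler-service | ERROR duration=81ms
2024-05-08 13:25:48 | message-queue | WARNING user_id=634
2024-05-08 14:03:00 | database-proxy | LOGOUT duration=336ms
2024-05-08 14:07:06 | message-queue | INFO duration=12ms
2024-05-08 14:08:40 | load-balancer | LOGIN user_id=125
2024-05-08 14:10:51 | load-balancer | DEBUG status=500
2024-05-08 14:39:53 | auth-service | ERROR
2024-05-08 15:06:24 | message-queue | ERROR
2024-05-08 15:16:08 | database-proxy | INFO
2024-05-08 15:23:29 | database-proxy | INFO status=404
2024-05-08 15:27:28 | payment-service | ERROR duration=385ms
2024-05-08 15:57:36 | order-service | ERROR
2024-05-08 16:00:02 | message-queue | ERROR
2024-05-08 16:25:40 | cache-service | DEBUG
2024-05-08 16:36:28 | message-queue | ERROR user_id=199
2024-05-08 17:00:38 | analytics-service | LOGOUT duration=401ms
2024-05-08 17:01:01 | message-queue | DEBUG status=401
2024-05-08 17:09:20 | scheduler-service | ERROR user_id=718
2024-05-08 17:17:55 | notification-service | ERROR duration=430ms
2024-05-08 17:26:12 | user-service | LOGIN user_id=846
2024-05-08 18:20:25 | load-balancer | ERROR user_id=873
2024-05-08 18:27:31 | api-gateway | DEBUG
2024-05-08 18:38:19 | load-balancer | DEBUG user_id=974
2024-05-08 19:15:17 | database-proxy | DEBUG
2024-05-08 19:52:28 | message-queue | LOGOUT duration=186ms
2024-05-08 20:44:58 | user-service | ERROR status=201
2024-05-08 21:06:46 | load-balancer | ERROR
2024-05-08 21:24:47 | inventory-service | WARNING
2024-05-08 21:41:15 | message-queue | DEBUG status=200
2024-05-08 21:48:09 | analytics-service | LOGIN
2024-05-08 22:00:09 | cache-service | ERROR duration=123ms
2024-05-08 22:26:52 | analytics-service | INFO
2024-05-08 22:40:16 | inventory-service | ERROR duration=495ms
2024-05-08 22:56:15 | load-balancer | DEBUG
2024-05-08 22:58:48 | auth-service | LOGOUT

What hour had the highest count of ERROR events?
11

To find the peak hour:

1. Group all ERROR events by hour
2. Count events in each hour
3. Find hour with maximum count
4. Peak hour: 11 (with 8 events)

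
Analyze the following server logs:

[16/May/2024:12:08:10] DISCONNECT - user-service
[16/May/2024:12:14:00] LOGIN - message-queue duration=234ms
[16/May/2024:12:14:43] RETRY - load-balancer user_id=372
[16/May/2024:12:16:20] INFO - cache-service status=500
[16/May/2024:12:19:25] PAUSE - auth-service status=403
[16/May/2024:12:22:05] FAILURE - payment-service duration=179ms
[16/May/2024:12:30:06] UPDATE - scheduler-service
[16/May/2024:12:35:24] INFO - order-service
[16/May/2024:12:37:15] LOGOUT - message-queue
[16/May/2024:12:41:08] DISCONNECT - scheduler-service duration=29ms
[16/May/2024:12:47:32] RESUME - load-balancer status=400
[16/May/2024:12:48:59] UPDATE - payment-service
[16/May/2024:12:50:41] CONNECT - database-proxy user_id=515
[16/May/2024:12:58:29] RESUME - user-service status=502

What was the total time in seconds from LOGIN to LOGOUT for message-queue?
1395

To calculate state duration:

1. Find LOGIN event for message-queue: 16/May/2024:12:14:00
2. Find LOGOUT event for message-queue: 16/May/2024:12:37:15
3. Calculate duration: 16/May/2024:12:37:15 - 16/May/2024:12:14:00 = 1395 seconds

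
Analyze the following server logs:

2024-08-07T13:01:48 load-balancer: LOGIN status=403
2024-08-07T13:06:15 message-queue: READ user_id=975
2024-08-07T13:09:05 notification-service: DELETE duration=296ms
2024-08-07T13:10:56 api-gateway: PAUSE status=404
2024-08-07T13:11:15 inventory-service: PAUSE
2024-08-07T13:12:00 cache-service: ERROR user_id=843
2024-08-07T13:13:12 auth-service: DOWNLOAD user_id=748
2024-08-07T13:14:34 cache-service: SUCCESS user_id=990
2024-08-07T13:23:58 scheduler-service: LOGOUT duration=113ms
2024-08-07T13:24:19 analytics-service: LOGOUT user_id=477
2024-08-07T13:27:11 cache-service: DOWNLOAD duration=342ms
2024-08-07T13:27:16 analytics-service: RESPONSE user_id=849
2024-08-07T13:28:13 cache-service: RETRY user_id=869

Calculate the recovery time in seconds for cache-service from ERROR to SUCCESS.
154

To calculate recovery time:

1. Find ERROR event for cache-service: 2024-08-07T13:12:00
2. Find next SUCCESS event for cache-service: 2024-08-07T13:14:34
3. Recovery time: 2024-08-07T13:14:34 - 2024-08-07T13:12:00 = 154 seconds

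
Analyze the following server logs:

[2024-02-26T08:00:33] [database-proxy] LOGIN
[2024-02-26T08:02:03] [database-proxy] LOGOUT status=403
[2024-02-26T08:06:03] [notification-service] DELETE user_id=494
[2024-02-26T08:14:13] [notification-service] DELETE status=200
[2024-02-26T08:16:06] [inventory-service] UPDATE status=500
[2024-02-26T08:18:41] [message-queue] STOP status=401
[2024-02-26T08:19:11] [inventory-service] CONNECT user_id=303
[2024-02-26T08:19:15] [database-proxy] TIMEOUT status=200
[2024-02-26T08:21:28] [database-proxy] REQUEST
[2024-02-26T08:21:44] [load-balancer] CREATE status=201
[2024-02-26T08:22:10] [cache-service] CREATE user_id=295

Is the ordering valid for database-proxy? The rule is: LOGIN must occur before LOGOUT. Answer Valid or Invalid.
Valid

To validate ordering:

1. Required order: LOGIN → LOGOUT
2. Rule: LOGIN must occur before LOGOUT
3. Check actual order of events for database-proxy
4. Result: Valid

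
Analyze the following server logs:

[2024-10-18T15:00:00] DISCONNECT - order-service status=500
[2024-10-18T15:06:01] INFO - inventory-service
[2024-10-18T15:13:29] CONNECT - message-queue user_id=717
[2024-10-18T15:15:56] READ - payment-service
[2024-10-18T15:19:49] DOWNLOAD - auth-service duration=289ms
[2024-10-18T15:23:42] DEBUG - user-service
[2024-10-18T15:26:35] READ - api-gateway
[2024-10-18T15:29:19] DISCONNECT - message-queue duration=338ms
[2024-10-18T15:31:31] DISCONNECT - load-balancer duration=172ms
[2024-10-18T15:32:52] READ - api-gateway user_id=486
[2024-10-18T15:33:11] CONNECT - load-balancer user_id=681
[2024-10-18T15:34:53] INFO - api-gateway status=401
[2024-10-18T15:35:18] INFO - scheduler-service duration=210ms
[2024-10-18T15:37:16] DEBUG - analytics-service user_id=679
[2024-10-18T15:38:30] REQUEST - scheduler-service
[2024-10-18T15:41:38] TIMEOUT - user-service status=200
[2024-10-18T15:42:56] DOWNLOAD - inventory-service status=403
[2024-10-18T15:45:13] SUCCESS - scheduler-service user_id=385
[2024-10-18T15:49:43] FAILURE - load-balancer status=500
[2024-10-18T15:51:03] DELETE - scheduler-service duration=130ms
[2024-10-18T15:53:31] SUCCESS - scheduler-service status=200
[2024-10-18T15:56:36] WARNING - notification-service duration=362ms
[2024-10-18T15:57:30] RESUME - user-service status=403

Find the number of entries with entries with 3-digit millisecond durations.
6

To find matching entries:

1. Pattern to match: entries with 3-digit millisecond durations
2. Scan each log entry for the pattern
3. Count matches: 6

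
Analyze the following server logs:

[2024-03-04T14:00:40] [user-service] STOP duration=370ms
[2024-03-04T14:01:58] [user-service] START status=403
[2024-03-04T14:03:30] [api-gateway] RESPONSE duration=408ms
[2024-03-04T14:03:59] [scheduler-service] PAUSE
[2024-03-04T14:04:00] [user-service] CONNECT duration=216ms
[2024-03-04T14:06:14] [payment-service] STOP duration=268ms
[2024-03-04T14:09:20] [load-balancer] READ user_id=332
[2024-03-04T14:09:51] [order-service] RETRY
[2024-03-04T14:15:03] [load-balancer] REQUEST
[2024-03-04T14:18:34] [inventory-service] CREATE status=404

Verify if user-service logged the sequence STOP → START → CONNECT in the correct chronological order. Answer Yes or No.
Yes

To verify sequence order:

1. Find all events in sequence STOP → START → CONNECT for user-service
2. Extract their timestamps
3. Check if timestamps are in ascending order
4. Result: Yes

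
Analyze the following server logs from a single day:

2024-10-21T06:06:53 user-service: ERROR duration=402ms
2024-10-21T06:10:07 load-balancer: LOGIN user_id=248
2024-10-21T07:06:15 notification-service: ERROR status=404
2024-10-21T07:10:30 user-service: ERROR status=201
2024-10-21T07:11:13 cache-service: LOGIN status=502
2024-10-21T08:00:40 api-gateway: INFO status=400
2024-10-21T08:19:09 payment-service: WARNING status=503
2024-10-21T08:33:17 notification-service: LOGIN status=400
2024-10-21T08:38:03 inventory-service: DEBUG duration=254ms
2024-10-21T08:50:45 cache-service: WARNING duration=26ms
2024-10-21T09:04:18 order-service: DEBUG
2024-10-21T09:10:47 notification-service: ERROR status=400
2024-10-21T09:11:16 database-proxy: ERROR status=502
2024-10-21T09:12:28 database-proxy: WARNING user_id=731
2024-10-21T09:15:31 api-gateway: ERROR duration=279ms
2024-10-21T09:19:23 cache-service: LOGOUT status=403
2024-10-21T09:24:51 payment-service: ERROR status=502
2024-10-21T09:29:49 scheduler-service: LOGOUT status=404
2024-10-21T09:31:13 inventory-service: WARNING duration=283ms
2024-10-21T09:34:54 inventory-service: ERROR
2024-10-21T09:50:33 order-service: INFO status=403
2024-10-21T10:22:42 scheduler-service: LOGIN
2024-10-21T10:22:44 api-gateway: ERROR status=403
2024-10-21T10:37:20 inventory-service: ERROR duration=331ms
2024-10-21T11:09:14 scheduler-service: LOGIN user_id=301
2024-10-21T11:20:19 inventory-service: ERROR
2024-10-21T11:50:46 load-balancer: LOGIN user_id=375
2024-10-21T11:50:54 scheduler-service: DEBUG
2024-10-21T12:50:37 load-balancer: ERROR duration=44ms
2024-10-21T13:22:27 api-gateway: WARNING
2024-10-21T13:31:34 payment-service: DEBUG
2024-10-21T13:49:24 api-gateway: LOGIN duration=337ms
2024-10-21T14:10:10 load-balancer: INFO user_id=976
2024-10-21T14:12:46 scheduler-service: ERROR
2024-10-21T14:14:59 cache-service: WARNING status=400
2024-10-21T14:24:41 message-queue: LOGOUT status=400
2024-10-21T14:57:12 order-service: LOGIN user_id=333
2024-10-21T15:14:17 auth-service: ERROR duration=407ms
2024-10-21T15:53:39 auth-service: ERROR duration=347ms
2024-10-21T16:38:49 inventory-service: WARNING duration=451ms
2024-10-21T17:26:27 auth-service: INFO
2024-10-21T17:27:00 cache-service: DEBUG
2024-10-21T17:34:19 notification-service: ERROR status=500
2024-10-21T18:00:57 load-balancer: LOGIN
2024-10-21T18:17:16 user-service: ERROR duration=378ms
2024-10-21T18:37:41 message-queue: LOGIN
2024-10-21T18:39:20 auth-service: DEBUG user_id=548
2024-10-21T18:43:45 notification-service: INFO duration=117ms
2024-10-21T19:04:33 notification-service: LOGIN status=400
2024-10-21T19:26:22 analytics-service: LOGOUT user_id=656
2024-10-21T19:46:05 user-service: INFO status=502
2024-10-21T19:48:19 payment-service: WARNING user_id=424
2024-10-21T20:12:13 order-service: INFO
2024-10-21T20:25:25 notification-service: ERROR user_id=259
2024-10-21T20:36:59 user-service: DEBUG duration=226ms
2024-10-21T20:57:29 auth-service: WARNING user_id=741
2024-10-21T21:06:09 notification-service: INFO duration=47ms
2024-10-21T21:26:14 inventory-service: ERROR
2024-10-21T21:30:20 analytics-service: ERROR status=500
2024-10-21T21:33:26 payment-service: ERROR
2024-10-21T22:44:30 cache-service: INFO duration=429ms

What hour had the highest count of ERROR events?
9

To find the peak hour:

1. Group all ERROR events by hour
2. Count events in each hour
3. Find hour with maximum count
4. Peak hour: 9 (with 5 events)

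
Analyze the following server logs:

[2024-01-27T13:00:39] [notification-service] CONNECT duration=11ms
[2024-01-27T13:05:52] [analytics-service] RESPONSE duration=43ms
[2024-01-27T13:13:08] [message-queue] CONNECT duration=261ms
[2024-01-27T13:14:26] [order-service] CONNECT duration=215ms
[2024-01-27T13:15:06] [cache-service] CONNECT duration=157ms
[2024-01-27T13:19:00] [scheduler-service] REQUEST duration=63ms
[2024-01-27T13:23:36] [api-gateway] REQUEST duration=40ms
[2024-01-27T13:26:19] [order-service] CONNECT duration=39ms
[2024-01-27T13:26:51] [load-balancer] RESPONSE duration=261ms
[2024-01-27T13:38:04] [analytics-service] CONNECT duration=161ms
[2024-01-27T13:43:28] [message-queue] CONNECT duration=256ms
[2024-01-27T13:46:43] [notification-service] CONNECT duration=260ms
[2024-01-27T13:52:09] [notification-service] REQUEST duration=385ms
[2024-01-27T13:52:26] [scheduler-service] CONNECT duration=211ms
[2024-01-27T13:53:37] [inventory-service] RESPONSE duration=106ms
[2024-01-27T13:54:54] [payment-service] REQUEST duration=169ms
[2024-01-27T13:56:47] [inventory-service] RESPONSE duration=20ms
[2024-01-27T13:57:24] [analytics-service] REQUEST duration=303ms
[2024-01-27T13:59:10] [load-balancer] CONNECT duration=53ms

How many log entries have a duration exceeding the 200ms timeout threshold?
8

To count timeouts:

1. Threshold: 200ms
2. Extract duration from each log entry
3. Count entries where duration > 200
4. Timeout count: 8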